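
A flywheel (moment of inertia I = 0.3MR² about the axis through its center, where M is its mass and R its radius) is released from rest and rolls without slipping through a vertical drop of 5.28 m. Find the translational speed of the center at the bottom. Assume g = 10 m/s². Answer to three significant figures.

v ≈ 9.01 m/s

The moment of inertia is 0.3MR², giving k ≡ I/(MR²) = 0.3.
Since it rolls without slipping, ω = v/R and KE = ½Mv² + ½Iω² = ½(1+k)Mv² = (13/20)Mv².
Setting Mgh = (13/20)Mv² gives v = √(2gh/(1+k)) = √(2·10·5.28/1.3) ≈ 9.01 m/s.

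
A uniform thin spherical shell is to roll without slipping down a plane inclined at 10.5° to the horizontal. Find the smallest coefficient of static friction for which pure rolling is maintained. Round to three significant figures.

μ_min ≈ 0.0741

Here I = (2/3)MR², so the shape factor k = I/(MR²) = 2/3.
Newton's second law down the slope: Mg sinθ − f = Ma. The torque equation fR = Iα (with α = a/R) gives f = kMa.
These give a = g sinθ/(1+k) and the required friction f = kMg sinθ/(1+k).
The normal force is N = Mg cosθ, so μ_min = f/N = k tanθ/(1+k).
μ_min = (2/3) × tan10.5° / 1.667 ≈ 0.0741.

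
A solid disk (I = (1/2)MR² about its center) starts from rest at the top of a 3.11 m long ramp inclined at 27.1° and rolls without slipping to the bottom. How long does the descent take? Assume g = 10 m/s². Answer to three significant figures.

Here I = (1/2)MR², so the shape factor k = I/(MR²) = 0.5.
Along the incline Mg sinθ − f = Ma, and torque about the center fR = Iα = kMR²(a/R) gives f = kMa.
Hence a = g sinθ/(1+k) = 10×sin27.1°/1.5 = 3.037 m/s².
With constant a from rest, t = √(2L/a) = √(2·3.11/3.037) ≈ 1.43 s.

t ≈ 1.43 s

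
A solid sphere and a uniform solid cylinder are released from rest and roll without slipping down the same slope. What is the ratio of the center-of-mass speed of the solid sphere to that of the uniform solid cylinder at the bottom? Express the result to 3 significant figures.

Each satisfies Mgh = ½(1+k)Mv² with k = I/(MR²), so v ∝ 1/√(1+k).
For the solid sphere k = 0.4; for the uniform solid cylinder k = 0.5.
v₁/v₂ = √((1+k₂)/(1+k₁)) = √(1.5/1.4) ≈ 1.04.

v_ratio ≈ 1.04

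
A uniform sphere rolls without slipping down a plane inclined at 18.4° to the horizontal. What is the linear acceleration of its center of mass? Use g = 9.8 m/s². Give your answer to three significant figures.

Here I = (2/5)MR², so the shape factor k = I/(MR²) = 0.4.
Newton's second law down the slope: Mg sinθ − f = Ma. The torque equation fR = Iα (with α = a/R) gives f = kMa.
Eliminating f: Mg sinθ = (1+k)Ma, so a = g sinθ/(1+k) = 9.8 × sin18.4° / 1.4 ≈ 2.21 m/s².

a ≈ 2.21 m/s²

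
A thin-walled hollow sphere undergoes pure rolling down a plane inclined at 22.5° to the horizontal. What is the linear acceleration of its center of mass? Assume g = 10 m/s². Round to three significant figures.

a ≈ 2.30 m/s²

The moment of inertia is (2/3)MR², giving k ≡ I/(MR²) = 2/3.
Newton's second law down the slope: Mg sinθ − f = Ma. The torque equation fR = Iα (with α = a/R) gives f = kMa.
Eliminating f: Mg sinθ = (1+k)Ma, so a = g sinθ/(1+k) = 10 × sin22.5° / 1.667 ≈ 2.30 m/s².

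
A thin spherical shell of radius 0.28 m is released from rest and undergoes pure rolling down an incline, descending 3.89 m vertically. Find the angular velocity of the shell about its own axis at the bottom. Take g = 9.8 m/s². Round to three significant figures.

For this body I = (2/3)MR², i.e. k = I/(MR²) = 2/3.
The rolling condition ω = v/R makes the rotational term ½I(v/R)² = ½kMv², so KE_total = ½(1+k)Mv² = (5/6)Mv².
Energy conservation Mgh = ½(1+k)Mv² gives v = √(2gh/(1+k)) = √(2 × 9.8 × 3.89 / 1.667) = 6.764 m/s.
The angular speed follows from ω = v/R = 6.764/0.28 ≈ 24.2 rad/s.

ω ≈ 24.2 rad/s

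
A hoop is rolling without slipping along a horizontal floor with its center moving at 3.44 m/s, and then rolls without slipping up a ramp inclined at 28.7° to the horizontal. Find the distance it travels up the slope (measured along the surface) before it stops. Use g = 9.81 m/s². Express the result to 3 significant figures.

The moment of inertia is MR², giving k ≡ I/(MR²) = 1.
Pure rolling means v = ωR; then KE = ½Mv² + ½I(v/R)² = ½(1+k)Mv² = Mv².
Setting this equal to Mgh gives the vertical rise h = (1+k)v₀²/(2g) = 2×3.44²/(2×9.81) = 1.206 m.
Along the incline, d = h/sinθ = 1.206/sin28.7° ≈ 2.51 m.

d ≈ 2.51 m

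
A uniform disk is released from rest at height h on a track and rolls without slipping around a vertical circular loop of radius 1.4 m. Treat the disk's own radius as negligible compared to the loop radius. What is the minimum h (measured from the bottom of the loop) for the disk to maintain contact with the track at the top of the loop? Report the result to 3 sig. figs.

h_min ≈ 3.85 m

Here I = (1/2)MR², so the shape factor k = I/(MR²) = 0.5.
At the top, contact is just lost when gravity alone supplies the centripetal force: Mg = Mv_top²/r, i.e. v_top² = gr.
With ω = v/R, the kinetic energy at speed v is ½(1+k)Mv² = (3/4)Mv².
Energy conservation from release (height h) to the top (height 2r): Mgh = Mg(2r) + (3/4)M·gr.
Thus h_min = 2r + (1+k)r/2 = r(2 + 1.5/2) = 1.4 × 2.75 ≈ 3.85 m.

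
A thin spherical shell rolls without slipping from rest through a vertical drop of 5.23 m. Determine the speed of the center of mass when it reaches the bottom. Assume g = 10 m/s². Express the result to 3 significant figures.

With I = (2/3)MR², the ratio k = I/(MR²) is 2/3.
The rolling condition ω = v/R makes the rotational term ½I(v/R)² = ½kMv², so KE_total = ½(1+k)Mv² = (5/6)Mv².
Setting Mgh = (5/6)Mv² gives v = √(2gh/(1+k)) = √(2·10·5.23/1.667) ≈ 7.92 m/s.

v ≈ 7.92 m/s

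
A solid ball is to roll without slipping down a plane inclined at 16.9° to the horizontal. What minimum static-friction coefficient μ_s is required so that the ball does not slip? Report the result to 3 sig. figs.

μ_min ≈ 0.0868

For this body I = (2/5)MR², i.e. k = I/(MR²) = 0.4.
Along the incline Mg sinθ − f = Ma, and torque about the center fR = Iα = kMR²(a/R) gives f = kMa.
These give a = g sinθ/(1+k) and the required friction f = kMg sinθ/(1+k).
The normal force is N = Mg cosθ, so μ_min = f/N = k tanθ/(1+k).
μ_min = 0.4 × tan16.9° / 1.4 ≈ 0.0868.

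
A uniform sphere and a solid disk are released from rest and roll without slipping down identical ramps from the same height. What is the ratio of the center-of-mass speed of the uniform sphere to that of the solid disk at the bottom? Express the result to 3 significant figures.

v_ratio ≈ 1.04

Each satisfies Mgh = ½(1+k)Mv² with k = I/(MR²), so v ∝ 1/√(1+k).
For the uniform sphere k = 0.4; for the solid disk k = 0.5.
v₁/v₂ = √((1+k₂)/(1+k₁)) = √(1.5/1.4) ≈ 1.04.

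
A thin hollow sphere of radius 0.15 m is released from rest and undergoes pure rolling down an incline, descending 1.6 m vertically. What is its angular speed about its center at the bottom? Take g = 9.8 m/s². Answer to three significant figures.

ω ≈ 28.9 rad/s

With I = (2/3)MR², the ratio k = I/(MR²) is 2/3.
Pure rolling means v = ωR; then KE = ½Mv² + ½I(v/R)² = ½(1+k)Mv² = (5/6)Mv².
Energy conservation Mgh = ½(1+k)Mv² gives v = √(2gh/(1+k)) = √(2 × 9.8 × 1.6 / 1.667) = 4.338 m/s.
The angular speed follows from ω = v/R = 4.338/0.15 ≈ 28.9 rad/s.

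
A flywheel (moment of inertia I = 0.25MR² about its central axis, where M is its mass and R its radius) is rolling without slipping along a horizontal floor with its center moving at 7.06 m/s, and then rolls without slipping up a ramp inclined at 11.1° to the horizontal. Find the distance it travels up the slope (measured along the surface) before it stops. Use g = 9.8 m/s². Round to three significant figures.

d ≈ 16.5 m

The moment of inertia is 0.25MR², giving k ≡ I/(MR²) = 0.25.
Pure rolling means v = ωR; then KE = ½Mv² + ½I(v/R)² = ½(1+k)Mv² = (5/8)Mv².
Setting this equal to Mgh gives the vertical rise h = (1+k)v₀²/(2g) = 1.25×7.06²/(2×9.8) = 3.179 m.
The distance along the slope is d = h/sinθ = 3.179/sin11.1° ≈ 16.5 m.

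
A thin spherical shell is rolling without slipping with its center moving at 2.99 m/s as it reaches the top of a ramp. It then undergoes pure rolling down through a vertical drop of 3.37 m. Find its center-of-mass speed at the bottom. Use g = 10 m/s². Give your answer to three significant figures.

v ≈ 7.03 m/s

For this body I = (2/3)MR², i.e. k = I/(MR²) = 2/3.
Pure rolling means v = ωR; then KE = ½Mv² + ½I(v/R)² = ½(1+k)Mv² = (5/6)Mv².
Conserving energy between top and bottom: (5/6)Mv² = (5/6)Mv₀² + Mgh, hence v² = v₀² + 2gh/(1+k).
v = √(2.99² + 2×10×3.37/1.667) = √49.38 ≈ 7.03 m/s.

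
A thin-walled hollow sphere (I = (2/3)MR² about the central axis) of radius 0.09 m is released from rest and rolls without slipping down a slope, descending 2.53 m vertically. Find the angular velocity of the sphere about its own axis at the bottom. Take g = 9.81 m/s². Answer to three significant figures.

ω ≈ 60.6 rad/s

With I = (2/3)MR², the ratio k = I/(MR²) is 2/3.
The rolling condition ω = v/R makes the rotational term ½I(v/R)² = ½kMv², so KE_total = ½(1+k)Mv² = (5/6)Mv².
Energy conservation Mgh = ½(1+k)Mv² gives v = √(2gh/(1+k)) = √(2 × 9.81 × 2.53 / 1.667) = 5.457 m/s.
The angular speed follows from ω = v/R = 5.457/0.09 ≈ 60.6 rad/s.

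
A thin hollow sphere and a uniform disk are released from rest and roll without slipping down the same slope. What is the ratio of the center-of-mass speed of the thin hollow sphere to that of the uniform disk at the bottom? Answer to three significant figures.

Each satisfies Mgh = ½(1+k)Mv² with k = I/(MR²), so v ∝ 1/√(1+k).
For the thin hollow sphere k = 2/3; for the uniform disk k = 0.5.
v₁/v₂ = √((1+k₂)/(1+k₁)) = √(1.5/1.667) ≈ 0.949.

v_ratio ≈ 0.949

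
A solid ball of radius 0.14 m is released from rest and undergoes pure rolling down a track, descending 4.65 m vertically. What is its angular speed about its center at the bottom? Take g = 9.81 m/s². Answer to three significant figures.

With I = (2/5)MR², the ratio k = I/(MR²) is 0.4.
Since it rolls without slipping, ω = v/R and KE = ½Mv² + ½Iω² = ½(1+k)Mv² = (7/10)Mv².
Energy conservation Mgh = ½(1+k)Mv² gives v = √(2gh/(1+k)) = √(2 × 9.81 × 4.65 / 1.4) = 8.073 m/s.
The angular speed follows from ω = v/R = 8.073/0.14 ≈ 57.7 rad/s.

ω ≈ 57.7 rad/s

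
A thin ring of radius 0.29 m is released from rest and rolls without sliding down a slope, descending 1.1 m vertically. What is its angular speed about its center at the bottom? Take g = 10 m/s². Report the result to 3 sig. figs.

ω ≈ 11.4 rad/s

For this body I = MR², i.e. k = I/(MR²) = 1.
The rolling condition ω = v/R makes the rotational term ½I(v/R)² = ½kMv², so KE_total = ½(1+k)Mv² = Mv².
Energy conservation Mgh = ½(1+k)Mv² gives v = √(2gh/(1+k)) = √(2 × 10 × 1.1 / 2) = 3.317 m/s.
Then ω = v/R = 3.317 / 0.29 ≈ 11.4 rad/s.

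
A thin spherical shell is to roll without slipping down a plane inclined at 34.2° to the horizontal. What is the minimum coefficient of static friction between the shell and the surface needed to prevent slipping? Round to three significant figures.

Here I = (2/3)MR², so the shape factor k = I/(MR²) = 2/3.
Newton's second law down the slope: Mg sinθ − f = Ma. The torque equation fR = Iα (with α = a/R) gives f = kMa.
These give a = g sinθ/(1+k) and the required friction f = kMg sinθ/(1+k).
With N = Mg cosθ, the no-slip condition f ≤ μN gives μ_min = f/N = k tanθ/(1+k).
μ_min = (2/3) × tan34.2° / 1.667 ≈ 0.272.

μ_min ≈ 0.272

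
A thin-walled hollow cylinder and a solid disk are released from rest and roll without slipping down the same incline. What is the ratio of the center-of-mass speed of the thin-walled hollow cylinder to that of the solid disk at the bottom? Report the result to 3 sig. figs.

v_ratio ≈ 0.866

Each satisfies Mgh = ½(1+k)Mv² with k = I/(MR²), so v ∝ 1/√(1+k).
For the thin-walled hollow cylinder k = 1; for the solid disk k = 0.5.
v₁/v₂ = √((1+k₂)/(1+k₁)) = √(1.5/2) ≈ 0.866.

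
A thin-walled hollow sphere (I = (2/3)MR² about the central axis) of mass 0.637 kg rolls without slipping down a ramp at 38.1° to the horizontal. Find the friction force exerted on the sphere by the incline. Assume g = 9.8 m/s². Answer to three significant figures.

For this body I = (2/3)MR², i.e. k = I/(MR²) = 2/3.
Along the incline Mg sinθ − f = Ma, and torque about the center fR = Iα = kMR²(a/R) gives f = kMa.
Combining, a = g sinθ/(1+k) and f = kMa = kMg sinθ/(1+k).
f = (2/3) × 0.637 × 9.8 × sin38.1° / 1.667 ≈ 1.54 N.

f ≈ 1.54 N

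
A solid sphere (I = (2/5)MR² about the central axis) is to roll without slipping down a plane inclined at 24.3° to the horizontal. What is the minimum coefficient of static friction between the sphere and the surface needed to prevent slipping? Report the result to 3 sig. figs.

μ_min ≈ 0.129

The moment of inertia is (2/5)MR², giving k ≡ I/(MR²) = 0.4.
Translational: Mg sinθ − f = Ma. Rotational about the CM: fR = Iα = kMRa, so f = kMa.
These give a = g sinθ/(1+k) and the required friction f = kMg sinθ/(1+k).
With N = Mg cosθ, the no-slip condition f ≤ μN gives μ_min = f/N = k tanθ/(1+k).
μ_min = 0.4 × tan24.3° / 1.4 ≈ 0.129.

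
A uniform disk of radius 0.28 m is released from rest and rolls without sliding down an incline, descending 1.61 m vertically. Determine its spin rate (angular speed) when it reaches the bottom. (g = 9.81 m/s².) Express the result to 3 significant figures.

For this body I = (1/2)MR², i.e. k = I/(MR²) = 0.5.
The rolling condition ω = v/R makes the rotational term ½I(v/R)² = ½kMv², so KE_total = ½(1+k)Mv² = (3/4)Mv².
Energy conservation Mgh = ½(1+k)Mv² gives v = √(2gh/(1+k)) = √(2 × 9.81 × 1.61 / 1.5) = 4.589 m/s.
Then ω = v/R = 4.589 / 0.28 ≈ 16.4 rad/s.

ω ≈ 16.4 rad/s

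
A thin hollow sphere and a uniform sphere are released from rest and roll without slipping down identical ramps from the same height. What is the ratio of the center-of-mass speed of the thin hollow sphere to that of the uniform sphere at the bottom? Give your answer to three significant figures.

v_ratio ≈ 0.917

Each satisfies Mgh = ½(1+k)Mv² with k = I/(MR²), so v ∝ 1/√(1+k).
For the thin hollow sphere k = 2/3; for the uniform sphere k = 0.4.
v₁/v₂ = √((1+k₂)/(1+k₁)) = √(1.4/1.667) ≈ 0.917.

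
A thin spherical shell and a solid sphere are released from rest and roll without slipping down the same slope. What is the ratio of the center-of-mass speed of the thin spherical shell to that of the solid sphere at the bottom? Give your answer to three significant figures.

v_ratio ≈ 0.917

Each satisfies Mgh = ½(1+k)Mv² with k = I/(MR²), so v ∝ 1/√(1+k).
For the thin spherical shell k = 2/3; for the solid sphere k = 0.4.
v₁/v₂ = √((1+k₂)/(1+k₁)) = √(1.4/1.667) ≈ 0.917.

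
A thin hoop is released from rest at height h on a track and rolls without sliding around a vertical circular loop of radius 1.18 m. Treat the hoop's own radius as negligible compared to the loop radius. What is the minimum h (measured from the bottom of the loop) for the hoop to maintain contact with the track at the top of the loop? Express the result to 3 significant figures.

h_min ≈ 3.54 m

Here I = MR², so the shape factor k = I/(MR²) = 1.
At the top of the loop, the minimum-contact condition is Mg = Mv_top²/r, so v_top² = gr.
With ω = v/R, the kinetic energy at speed v is ½(1+k)Mv² = Mv².
Energy conservation from release (height h) to the top (height 2r): Mgh = Mg(2r) + M·gr.
Thus h_min = 2r + (1+k)r/2 = r(2 + 2/2) = 1.18 × 3 ≈ 3.54 m.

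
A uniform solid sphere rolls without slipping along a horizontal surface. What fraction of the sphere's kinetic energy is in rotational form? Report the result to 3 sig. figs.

With I = (2/5)MR², the ratio k = I/(MR²) is 0.4.
With ω = v/R, KE_trans = ½Mv² and KE_rot = ½Iω² = ½kMv², so KE_total = ½(1+k)Mv².
The rotational fraction is therefore k/(1+k) = 0.4/1.4 ≈ 0.286.

fraction ≈ 0.286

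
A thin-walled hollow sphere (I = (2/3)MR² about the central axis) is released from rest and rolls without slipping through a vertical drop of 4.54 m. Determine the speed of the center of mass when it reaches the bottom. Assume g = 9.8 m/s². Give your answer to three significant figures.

The moment of inertia is (2/3)MR², giving k ≡ I/(MR²) = 2/3.
Pure rolling means v = ωR; then KE = ½Mv² + ½I(v/R)² = ½(1+k)Mv² = (5/6)Mv².
Setting Mgh = (5/6)Mv² gives v = √(2gh/(1+k)) = √(2·9.8·4.54/1.667) ≈ 7.31 m/s.

v ≈ 7.31 m/s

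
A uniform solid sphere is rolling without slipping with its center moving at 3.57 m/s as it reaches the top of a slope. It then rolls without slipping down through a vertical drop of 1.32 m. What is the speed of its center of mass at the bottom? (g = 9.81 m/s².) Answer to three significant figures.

Here I = (2/5)MR², so the shape factor k = I/(MR²) = 0.4.
Since it rolls without slipping, ω = v/R and KE = ½Mv² + ½Iω² = ½(1+k)Mv² = (7/10)Mv².
Conserving energy between top and bottom: (7/10)Mv² = (7/10)Mv₀² + Mgh, hence v² = v₀² + 2gh/(1+k).
v = √(3.57² + 2×9.81×1.32/1.4) = √31.24 ≈ 5.59 m/s.

v ≈ 5.59 m/s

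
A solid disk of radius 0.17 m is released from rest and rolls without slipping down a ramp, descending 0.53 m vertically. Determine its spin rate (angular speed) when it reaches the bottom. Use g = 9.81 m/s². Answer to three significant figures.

ω ≈ 15.5 rad/s

For this body I = (1/2)MR², i.e. k = I/(MR²) = 0.5.
Since it rolls without slipping, ω = v/R and KE = ½Mv² + ½Iω² = ½(1+k)Mv² = (3/4)Mv².
Energy conservation Mgh = ½(1+k)Mv² gives v = √(2gh/(1+k)) = √(2 × 9.81 × 0.53 / 1.5) = 2.633 m/s.
Then ω = v/R = 2.633 / 0.17 ≈ 15.5 rad/s.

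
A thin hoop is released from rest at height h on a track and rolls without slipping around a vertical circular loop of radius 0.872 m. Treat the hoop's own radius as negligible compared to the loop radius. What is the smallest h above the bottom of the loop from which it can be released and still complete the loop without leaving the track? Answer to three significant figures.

h_min ≈ 2.62 m

Here I = MR², so the shape factor k = I/(MR²) = 1.
At the top, contact is just lost when gravity alone supplies the centripetal force: Mg = Mv_top²/r, i.e. v_top² = gr.
With ω = v/R, the kinetic energy at speed v is ½(1+k)Mv² = Mv².
Energy conservation from release (height h) to the top (height 2r): Mgh = Mg(2r) + M·gr.
Thus h_min = 2r + (1+k)r/2 = r(2 + 2/2) = 0.872 × 3 ≈ 2.62 m.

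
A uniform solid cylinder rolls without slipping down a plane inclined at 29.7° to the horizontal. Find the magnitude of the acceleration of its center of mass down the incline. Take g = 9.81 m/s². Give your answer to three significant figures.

Here I = (1/2)MR², so the shape factor k = I/(MR²) = 0.5.
Along the incline Mg sinθ − f = Ma, and torque about the center fR = Iα = kMR²(a/R) gives f = kMa.
Eliminating f: Mg sinθ = (1+k)Ma, so a = g sinθ/(1+k) = 9.81 × sin29.7° / 1.5 ≈ 3.24 m/s².

a ≈ 3.24 m/s²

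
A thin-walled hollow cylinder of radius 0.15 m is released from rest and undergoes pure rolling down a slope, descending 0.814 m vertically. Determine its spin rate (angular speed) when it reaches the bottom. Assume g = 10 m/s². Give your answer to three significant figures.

ω ≈ 19.0 rad/s

The moment of inertia is MR², giving k ≡ I/(MR²) = 1.
Since it rolls without slipping, ω = v/R and KE = ½Mv² + ½Iω² = ½(1+k)Mv² = Mv².
Energy conservation Mgh = ½(1+k)Mv² gives v = √(2gh/(1+k)) = √(2 × 10 × 0.814 / 2) = 2.853 m/s.
Then ω = v/R = 2.853 / 0.15 ≈ 19.0 rad/s.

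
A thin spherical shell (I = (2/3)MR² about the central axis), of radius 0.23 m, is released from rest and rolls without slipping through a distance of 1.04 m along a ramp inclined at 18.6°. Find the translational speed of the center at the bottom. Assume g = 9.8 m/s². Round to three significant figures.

v ≈ 1.98 m/s

The moment of inertia is (2/3)MR², giving k ≡ I/(MR²) = 2/3.
The rolling condition ω = v/R makes the rotational term ½I(v/R)² = ½kMv², so KE_total = ½(1+k)Mv² = (5/6)Mv².
The vertical drop is h = L sinθ = 1.04 × sin18.6° = 0.3317 m.
Energy conservation: Mgh = (5/6)Mv², so v = √(2gh/(1+k)) = √(2 × 9.8 × 0.3317 / 1.667) ≈ 1.98 m/s.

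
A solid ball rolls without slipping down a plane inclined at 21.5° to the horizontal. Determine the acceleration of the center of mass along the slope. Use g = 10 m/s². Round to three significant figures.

a ≈ 2.62 m/s²

With I = (2/5)MR², the ratio k = I/(MR²) is 0.4.
Translational: Mg sinθ − f = Ma. Rotational about the CM: fR = Iα = kMRa, so f = kMa.
Eliminating f: Mg sinθ = (1+k)Ma, so a = g sinθ/(1+k) = 10 × sin21.5° / 1.4 ≈ 2.62 m/s².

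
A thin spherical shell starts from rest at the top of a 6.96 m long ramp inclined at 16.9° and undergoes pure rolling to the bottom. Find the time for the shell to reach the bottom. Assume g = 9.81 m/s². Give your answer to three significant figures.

The moment of inertia is (2/3)MR², giving k ≡ I/(MR²) = 2/3.
Newton's second law down the slope: Mg sinθ − f = Ma. The torque equation fR = Iα (with α = a/R) gives f = kMa.
Hence a = g sinθ/(1+k) = 9.81×sin16.9°/1.667 = 1.711 m/s².
With constant a from rest, t = √(2L/a) = √(2·6.96/1.711) ≈ 2.85 s.

t ≈ 2.85 s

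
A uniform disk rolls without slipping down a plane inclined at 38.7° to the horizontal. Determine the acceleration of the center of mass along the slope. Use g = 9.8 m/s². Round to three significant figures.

With I = (1/2)MR², the ratio k = I/(MR²) is 0.5.
Along the incline Mg sinθ − f = Ma, and torque about the center fR = Iα = kMR²(a/R) gives f = kMa.
Eliminating f: Mg sinθ = (1+k)Ma, so a = g sinθ/(1+k) = 9.8 × sin38.7° / 1.5 ≈ 4.08 m/s².

a ≈ 4.08 m/s²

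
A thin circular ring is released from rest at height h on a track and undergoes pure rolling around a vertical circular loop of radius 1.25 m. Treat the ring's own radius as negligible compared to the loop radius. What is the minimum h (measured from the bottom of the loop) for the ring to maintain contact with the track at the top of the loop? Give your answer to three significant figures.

For this body I = MR², i.e. k = I/(MR²) = 1.
At the top, contact is just lost when gravity alone supplies the centripetal force: Mg = Mv_top²/r, i.e. v_top² = gr.
With ω = v/R, the kinetic energy at speed v is ½(1+k)Mv² = Mv².
Energy conservation from release (height h) to the top (height 2r): Mgh = Mg(2r) + M·gr.
Thus h_min = 2r + (1+k)r/2 = r(2 + 2/2) = 1.25 × 3 ≈ 3.75 m.

h_min ≈ 3.75 m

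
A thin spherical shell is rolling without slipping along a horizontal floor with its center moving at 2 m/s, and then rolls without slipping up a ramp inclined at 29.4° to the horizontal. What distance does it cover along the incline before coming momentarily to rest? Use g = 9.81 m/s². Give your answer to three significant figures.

The moment of inertia is (2/3)MR², giving k ≡ I/(MR²) = 2/3.
Since it rolls without slipping, ω = v/R and KE = ½Mv² + ½Iω² = ½(1+k)Mv² = (5/6)Mv².
Setting this equal to Mgh gives the vertical rise h = (1+k)v₀²/(2g) = 1.667×2²/(2×9.81) = 0.3398 m.
The distance along the slope is d = h/sinθ = 0.3398/sin29.4° ≈ 0.692 m.

d ≈ 0.692 m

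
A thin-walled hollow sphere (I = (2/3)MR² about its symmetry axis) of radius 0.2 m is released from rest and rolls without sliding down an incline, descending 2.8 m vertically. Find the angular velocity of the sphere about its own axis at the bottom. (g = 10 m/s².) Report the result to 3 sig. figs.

ω ≈ 29.0 rad/s

Here I = (2/3)MR², so the shape factor k = I/(MR²) = 2/3.
The rolling condition ω = v/R makes the rotational term ½I(v/R)² = ½kMv², so KE_total = ½(1+k)Mv² = (5/6)Mv².
Energy conservation Mgh = ½(1+k)Mv² gives v = √(2gh/(1+k)) = √(2 × 10 × 2.8 / 1.667) = 5.797 m/s.
The angular speed follows from ω = v/R = 5.797/0.2 ≈ 29.0 rad/s.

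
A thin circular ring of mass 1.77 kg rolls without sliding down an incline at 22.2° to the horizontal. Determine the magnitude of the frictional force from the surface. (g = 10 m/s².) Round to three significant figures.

f ≈ 3.34 N

The moment of inertia is MR², giving k ≡ I/(MR²) = 1.
Along the incline Mg sinθ − f = Ma, and torque about the center fR = Iα = kMR²(a/R) gives f = kMa.
Combining, a = g sinθ/(1+k) and f = kMa = kMg sinθ/(1+k).
f = 1 × 1.77 × 10 × sin22.2° / 2 ≈ 3.34 N.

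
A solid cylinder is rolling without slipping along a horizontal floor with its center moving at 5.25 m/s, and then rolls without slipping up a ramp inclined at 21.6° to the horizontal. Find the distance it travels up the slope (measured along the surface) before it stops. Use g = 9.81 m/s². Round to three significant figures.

Here I = (1/2)MR², so the shape factor k = I/(MR²) = 0.5.
Pure rolling means v = ωR; then KE = ½Mv² + ½I(v/R)² = ½(1+k)Mv² = (3/4)Mv².
Setting this equal to Mgh gives the vertical rise h = (1+k)v₀²/(2g) = 1.5×5.25²/(2×9.81) = 2.107 m.
Along the incline, d = h/sinθ = 2.107/sin21.6° ≈ 5.72 m.

d ≈ 5.72 m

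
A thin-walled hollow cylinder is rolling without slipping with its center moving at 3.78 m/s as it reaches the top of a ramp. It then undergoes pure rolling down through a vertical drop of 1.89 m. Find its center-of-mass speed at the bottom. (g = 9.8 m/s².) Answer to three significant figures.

For this body I = MR², i.e. k = I/(MR²) = 1.
The rolling condition ω = v/R makes the rotational term ½I(v/R)² = ½kMv², so KE_total = ½(1+k)Mv² = Mv².
Conserving energy between top and bottom: Mv² = Mv₀² + Mgh, hence v² = v₀² + 2gh/(1+k).
v = √(3.78² + 2×9.8×1.89/2) = √32.81 ≈ 5.73 m/s.

v ≈ 5.73 m/s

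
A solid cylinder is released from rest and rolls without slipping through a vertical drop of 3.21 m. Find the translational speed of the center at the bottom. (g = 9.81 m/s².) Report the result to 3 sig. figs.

With I = (1/2)MR², the ratio k = I/(MR²) is 0.5.
Since it rolls without slipping, ω = v/R and KE = ½Mv² + ½Iω² = ½(1+k)Mv² = (3/4)Mv².
Setting Mgh = (3/4)Mv² gives v = √(2gh/(1+k)) = √(2·9.81·3.21/1.5) ≈ 6.48 m/s.

v ≈ 6.48 m/s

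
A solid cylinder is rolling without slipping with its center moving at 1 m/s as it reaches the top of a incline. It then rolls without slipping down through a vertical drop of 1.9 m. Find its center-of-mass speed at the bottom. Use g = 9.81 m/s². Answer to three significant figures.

Here I = (1/2)MR², so the shape factor k = I/(MR²) = 0.5.
Since it rolls without slipping, ω = v/R and KE = ½Mv² + ½Iω² = ½(1+k)Mv² = (3/4)Mv².
Conserving energy between top and bottom: (3/4)Mv² = (3/4)Mv₀² + Mgh, hence v² = v₀² + 2gh/(1+k).
v = √(1² + 2×9.81×1.9/1.5) = √25.85 ≈ 5.08 m/s.

v ≈ 5.08 m/s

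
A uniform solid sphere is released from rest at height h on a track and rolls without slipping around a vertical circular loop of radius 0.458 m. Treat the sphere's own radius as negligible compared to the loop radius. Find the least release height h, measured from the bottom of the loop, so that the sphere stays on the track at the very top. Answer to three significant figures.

h_min ≈ 1.24 m

The moment of inertia is (2/5)MR², giving k ≡ I/(MR²) = 0.4.
At the top, contact is just lost when gravity alone supplies the centripetal force: Mg = Mv_top²/r, i.e. v_top² = gr.
With ω = v/R, the kinetic energy at speed v is ½(1+k)Mv² = (7/10)Mv².
Energy conservation from release (height h) to the top (height 2r): Mgh = Mg(2r) + (7/10)M·gr.
Thus h_min = 2r + (1+k)r/2 = r(2 + 1.4/2) = 0.458 × 2.7 ≈ 1.24 m.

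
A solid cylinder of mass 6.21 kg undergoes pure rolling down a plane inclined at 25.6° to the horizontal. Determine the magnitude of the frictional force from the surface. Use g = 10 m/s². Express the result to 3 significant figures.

With I = (1/2)MR², the ratio k = I/(MR²) is 0.5.
Along the incline Mg sinθ − f = Ma, and torque about the center fR = Iα = kMR²(a/R) gives f = kMa.
Combining, a = g sinθ/(1+k) and f = kMa = kMg sinθ/(1+k).
f = 0.5 × 6.21 × 10 × sin25.6° / 1.5 ≈ 8.94 N.

f ≈ 8.94 N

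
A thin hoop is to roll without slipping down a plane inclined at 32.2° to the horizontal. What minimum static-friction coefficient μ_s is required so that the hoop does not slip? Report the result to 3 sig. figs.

μ_min ≈ 0.315

Here I = MR², so the shape factor k = I/(MR²) = 1.
Translational: Mg sinθ − f = Ma. Rotational about the CM: fR = Iα = kMRa, so f = kMa.
These give a = g sinθ/(1+k) and the required friction f = kMg sinθ/(1+k).
With N = Mg cosθ, the no-slip condition f ≤ μN gives μ_min = f/N = k tanθ/(1+k).
μ_min = 1 × tan32.2° / 2 ≈ 0.315.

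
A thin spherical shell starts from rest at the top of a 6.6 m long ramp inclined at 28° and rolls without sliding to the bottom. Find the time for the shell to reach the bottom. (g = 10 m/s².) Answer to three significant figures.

For this body I = (2/3)MR², i.e. k = I/(MR²) = 2/3.
Translational: Mg sinθ − f = Ma. Rotational about the CM: fR = Iα = kMRa, so f = kMa.
Hence a = g sinθ/(1+k) = 10×sin28°/1.667 = 2.817 m/s².
With constant a from rest, t = √(2L/a) = √(2·6.6/2.817) ≈ 2.16 s.

t ≈ 2.16 s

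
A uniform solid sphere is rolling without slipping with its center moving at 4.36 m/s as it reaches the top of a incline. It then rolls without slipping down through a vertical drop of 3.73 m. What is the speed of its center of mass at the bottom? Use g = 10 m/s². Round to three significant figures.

v ≈ 8.50 m/s

The moment of inertia is (2/5)MR², giving k ≡ I/(MR²) = 0.4.
The rolling condition ω = v/R makes the rotational term ½I(v/R)² = ½kMv², so KE_total = ½(1+k)Mv² = (7/10)Mv².
Conserving energy between top and bottom: (7/10)Mv² = (7/10)Mv₀² + Mgh, hence v² = v₀² + 2gh/(1+k).
v = √(4.36² + 2×10×3.73/1.4) = √72.3 ≈ 8.50 m/s.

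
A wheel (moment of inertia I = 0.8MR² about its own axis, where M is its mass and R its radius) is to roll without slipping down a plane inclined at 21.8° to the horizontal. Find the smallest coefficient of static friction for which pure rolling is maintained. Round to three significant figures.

The moment of inertia is 0.8MR², giving k ≡ I/(MR²) = 0.8.
Along the incline Mg sinθ − f = Ma, and torque about the center fR = Iα = kMR²(a/R) gives f = kMa.
These give a = g sinθ/(1+k) and the required friction f = kMg sinθ/(1+k).
With N = Mg cosθ, the no-slip condition f ≤ μN gives μ_min = f/N = k tanθ/(1+k).
μ_min = 0.8 × tan21.8° / 1.8 ≈ 0.178.

μ_min ≈ 0.178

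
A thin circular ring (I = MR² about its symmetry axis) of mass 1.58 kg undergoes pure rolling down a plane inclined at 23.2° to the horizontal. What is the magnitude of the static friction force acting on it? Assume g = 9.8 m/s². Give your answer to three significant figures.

f ≈ 3.05 N

For this body I = MR², i.e. k = I/(MR²) = 1.
Newton's second law down the slope: Mg sinθ − f = Ma. The torque equation fR = Iα (with α = a/R) gives f = kMa.
Combining, a = g sinθ/(1+k) and f = kMa = kMg sinθ/(1+k).
f = 1 × 1.58 × 9.8 × sin23.2° / 2 ≈ 3.05 N.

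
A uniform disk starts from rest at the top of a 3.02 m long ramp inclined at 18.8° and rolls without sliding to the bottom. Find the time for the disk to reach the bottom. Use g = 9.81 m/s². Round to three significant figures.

With I = (1/2)MR², the ratio k = I/(MR²) is 0.5.
Newton's second law down the slope: Mg sinθ − f = Ma. The torque equation fR = Iα (with α = a/R) gives f = kMa.
Hence a = g sinθ/(1+k) = 9.81×sin18.8°/1.5 = 2.108 m/s².
With constant a from rest, t = √(2L/a) = √(2·3.02/2.108) ≈ 1.69 s.

t ≈ 1.69 s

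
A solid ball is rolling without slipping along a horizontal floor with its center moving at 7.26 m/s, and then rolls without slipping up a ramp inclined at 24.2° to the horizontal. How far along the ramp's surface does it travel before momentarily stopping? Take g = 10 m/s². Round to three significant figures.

d ≈ 9.00 m

For this body I = (2/5)MR², i.e. k = I/(MR²) = 0.4.
Rolling without slipping gives ω = v/R, so the total kinetic energy is ½Mv² + ½Iω² = ½(1+k)Mv² = (7/10)Mv².
Setting this equal to Mgh gives the vertical rise h = (1+k)v₀²/(2g) = 1.4×7.26²/(2×10) = 3.69 m.
Along the incline, d = h/sinθ = 3.69/sin24.2° ≈ 9.00 m.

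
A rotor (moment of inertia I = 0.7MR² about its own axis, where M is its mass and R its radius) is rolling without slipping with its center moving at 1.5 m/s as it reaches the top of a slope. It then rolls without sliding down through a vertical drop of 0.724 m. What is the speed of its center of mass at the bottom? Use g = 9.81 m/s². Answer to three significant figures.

With I = 0.7MR², the ratio k = I/(MR²) is 0.7.
Since it rolls without slipping, ω = v/R and KE = ½Mv² + ½Iω² = ½(1+k)Mv² = (17/20)Mv².
Conserving energy between top and bottom: (17/20)Mv² = (17/20)Mv₀² + Mgh, hence v² = v₀² + 2gh/(1+k).
v = √(1.5² + 2×9.81×0.724/1.7) = √10.61 ≈ 3.26 m/s.

v ≈ 3.26 m/s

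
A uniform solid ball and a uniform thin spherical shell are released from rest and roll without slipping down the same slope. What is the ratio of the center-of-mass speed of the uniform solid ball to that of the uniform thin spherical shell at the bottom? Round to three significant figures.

v_ratio ≈ 1.09

Each satisfies Mgh = ½(1+k)Mv² with k = I/(MR²), so v ∝ 1/√(1+k).
For the uniform solid ball k = 0.4; for the uniform thin spherical shell k = 2/3.
v₁/v₂ = √((1+k₂)/(1+k₁)) = √(1.667/1.4) ≈ 1.09.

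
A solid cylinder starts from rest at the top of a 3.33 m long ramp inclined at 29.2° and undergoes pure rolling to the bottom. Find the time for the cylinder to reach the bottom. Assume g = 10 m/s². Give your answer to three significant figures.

t ≈ 1.43 s

With I = (1/2)MR², the ratio k = I/(MR²) is 0.5.
Along the incline Mg sinθ − f = Ma, and torque about the center fR = Iα = kMR²(a/R) gives f = kMa.
Hence a = g sinθ/(1+k) = 10×sin29.2°/1.5 = 3.252 m/s².
Starting from rest, L = ½at², so t = √(2L/a) = √(2×3.33/3.252) ≈ 1.43 s.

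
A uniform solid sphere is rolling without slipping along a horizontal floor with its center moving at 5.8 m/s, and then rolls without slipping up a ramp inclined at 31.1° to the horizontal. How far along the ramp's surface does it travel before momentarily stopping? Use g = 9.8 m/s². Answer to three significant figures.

d ≈ 4.65 m

The moment of inertia is (2/5)MR², giving k ≡ I/(MR²) = 0.4.
The rolling condition ω = v/R makes the rotational term ½I(v/R)² = ½kMv², so KE_total = ½(1+k)Mv² = (7/10)Mv².
Setting this equal to Mgh gives the vertical rise h = (1+k)v₀²/(2g) = 1.4×5.8²/(2×9.8) = 2.403 m.
Along the incline, d = h/sinθ = 2.403/sin31.1° ≈ 4.65 m.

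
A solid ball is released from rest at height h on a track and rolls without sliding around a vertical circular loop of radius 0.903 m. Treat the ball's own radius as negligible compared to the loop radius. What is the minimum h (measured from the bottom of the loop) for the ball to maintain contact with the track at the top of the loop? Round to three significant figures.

The moment of inertia is (2/5)MR², giving k ≡ I/(MR²) = 0.4.
At the top of the loop, the minimum-contact condition is Mg = Mv_top²/r, so v_top² = gr.
With ω = v/R, the kinetic energy at speed v is ½(1+k)Mv² = (7/10)Mv².
Energy conservation from release (height h) to the top (height 2r): Mgh = Mg(2r) + (7/10)M·gr.
Thus h_min = 2r + (1+k)r/2 = r(2 + 1.4/2) = 0.903 × 2.7 ≈ 2.44 m.

h_min ≈ 2.44 m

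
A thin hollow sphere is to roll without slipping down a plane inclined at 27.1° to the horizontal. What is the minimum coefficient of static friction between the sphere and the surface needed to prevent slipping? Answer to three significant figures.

μ_min ≈ 0.205

With I = (2/3)MR², the ratio k = I/(MR²) is 2/3.
Translational: Mg sinθ − f = Ma. Rotational about the CM: fR = Iα = kMRa, so f = kMa.
These give a = g sinθ/(1+k) and the required friction f = kMg sinθ/(1+k).
The normal force is N = Mg cosθ, so μ_min = f/N = k tanθ/(1+k).
μ_min = (2/3) × tan27.1° / 1.667 ≈ 0.205.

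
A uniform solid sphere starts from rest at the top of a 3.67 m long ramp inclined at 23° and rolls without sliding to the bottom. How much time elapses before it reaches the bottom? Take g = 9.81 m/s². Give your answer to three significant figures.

The moment of inertia is (2/5)MR², giving k ≡ I/(MR²) = 0.4.
Along the incline Mg sinθ − f = Ma, and torque about the center fR = Iα = kMR²(a/R) gives f = kMa.
Hence a = g sinθ/(1+k) = 9.81×sin23°/1.4 = 2.738 m/s².
Starting from rest, L = ½at², so t = √(2L/a) = √(2×3.67/2.738) ≈ 1.64 s.

t ≈ 1.64 s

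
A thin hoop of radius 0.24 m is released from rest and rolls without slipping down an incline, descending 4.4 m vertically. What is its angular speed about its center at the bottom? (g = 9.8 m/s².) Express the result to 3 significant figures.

With I = MR², the ratio k = I/(MR²) is 1.
Pure rolling means v = ωR; then KE = ½Mv² + ½I(v/R)² = ½(1+k)Mv² = Mv².
Energy conservation Mgh = ½(1+k)Mv² gives v = √(2gh/(1+k)) = √(2 × 9.8 × 4.4 / 2) = 6.567 m/s.
Then ω = v/R = 6.567 / 0.24 ≈ 27.4 rad/s.

ω ≈ 27.4 rad/s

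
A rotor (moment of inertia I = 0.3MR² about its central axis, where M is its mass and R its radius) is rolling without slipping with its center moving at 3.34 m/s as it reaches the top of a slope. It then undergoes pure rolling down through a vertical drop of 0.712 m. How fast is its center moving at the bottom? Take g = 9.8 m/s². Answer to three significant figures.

v ≈ 4.68 m/s

The moment of inertia is 0.3MR², giving k ≡ I/(MR²) = 0.3.
Since it rolls without slipping, ω = v/R and KE = ½Mv² + ½Iω² = ½(1+k)Mv² = (13/20)Mv².
Energy conservation: (13/20)Mv₀² + Mgh = (13/20)Mv², so v² = v₀² + 2gh/(1+k).
v = √(3.34² + 2×9.8×0.712/1.3) = √21.89 ≈ 4.68 m/s.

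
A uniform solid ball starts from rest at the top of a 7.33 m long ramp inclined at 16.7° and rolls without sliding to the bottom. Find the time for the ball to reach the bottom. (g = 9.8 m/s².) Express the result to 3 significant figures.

Here I = (2/5)MR², so the shape factor k = I/(MR²) = 0.4.
Translational: Mg sinθ − f = Ma. Rotational about the CM: fR = Iα = kMRa, so f = kMa.
Hence a = g sinθ/(1+k) = 9.8×sin16.7°/1.4 = 2.012 m/s².
Starting from rest, L = ½at², so t = √(2L/a) = √(2×7.33/2.012) ≈ 2.70 s.

t ≈ 2.70 s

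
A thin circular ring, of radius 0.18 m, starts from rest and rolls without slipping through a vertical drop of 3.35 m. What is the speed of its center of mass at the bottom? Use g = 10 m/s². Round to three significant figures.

v ≈ 5.79 m/s

For this body I = MR², i.e. k = I/(MR²) = 1.
Rolling without slipping gives ω = v/R, so the total kinetic energy is ½Mv² + ½Iω² = ½(1+k)Mv² = Mv².
Energy conservation: Mgh = Mv², so v = √(2gh/(1+k)) = √(2 × 10 × 3.35 / 2) ≈ 5.79 m/s.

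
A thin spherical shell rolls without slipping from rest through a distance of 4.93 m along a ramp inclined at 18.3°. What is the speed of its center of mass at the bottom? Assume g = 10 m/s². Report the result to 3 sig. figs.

v ≈ 4.31 m/s

Here I = (2/3)MR², so the shape factor k = I/(MR²) = 2/3.
Since it rolls without slipping, ω = v/R and KE = ½Mv² + ½Iω² = ½(1+k)Mv² = (5/6)Mv².
The vertical drop is h = L sinθ = 4.93 × sin18.3° = 1.548 m.
Energy conservation: Mgh = (5/6)Mv², so v = √(2gh/(1+k)) = √(2 × 10 × 1.548 / 1.667) ≈ 4.31 m/s.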